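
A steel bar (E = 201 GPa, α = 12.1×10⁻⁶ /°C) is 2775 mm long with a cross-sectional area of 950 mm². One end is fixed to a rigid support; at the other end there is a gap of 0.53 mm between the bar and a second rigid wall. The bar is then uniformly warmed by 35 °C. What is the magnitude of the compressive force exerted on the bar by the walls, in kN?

Unrestrained expansion: δ_free = αΔT L = 12.1×10⁻⁶ × 35 × 2775 = 1.175 mm.
This exceeds the 0.53 mm gap, so the wall pushes back. The portion of expansion that must be recovered elastically is δ_free − gap = 1.175 − 0.53 = 0.6452 mm.
Compatibility: PL/(AE) = 0.6452 mm, so σ = P/A = E × (0.6452/2775) = 46.73 MPa.
Force on the wall = σA = 46.73 × 950 mm² = 44.4 kN.

P ≈ 44.4 kN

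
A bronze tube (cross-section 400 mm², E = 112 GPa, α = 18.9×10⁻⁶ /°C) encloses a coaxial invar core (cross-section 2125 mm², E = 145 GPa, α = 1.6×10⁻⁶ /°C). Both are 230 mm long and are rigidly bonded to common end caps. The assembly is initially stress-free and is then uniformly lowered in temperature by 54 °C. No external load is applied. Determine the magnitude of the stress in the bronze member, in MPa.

Both members must finish at the same length. With the larger α, the bronze tends to over-contract; the plates restrain it, putting the bronze in tension and the invar in compression. With no external load the two internal forces are equal and opposite, magnitude P.
Setting the final lengths equal and cancelling L: (α₁ − α₂)ΔT = P/(A₁E₁) + P/(A₂E₂).
|α₁ − α₂|·ΔT = 17.3×10⁻⁶ × 54 = 0.0009342.
1/(A₁E₁) + 1/(A₂E₂) = 1/(400×112×10³) + 1/(2125×145×10³) = 2.557×10⁻⁸ N⁻¹.
P = 0.0009342 / 2.557×10⁻⁸ = 36540 N = 36.54 kN.
σ_{bronze} = P/A₁ = 36540/400 = 91.35 MPa, tensile.

σ ≈ 91.3 MPa (tensile)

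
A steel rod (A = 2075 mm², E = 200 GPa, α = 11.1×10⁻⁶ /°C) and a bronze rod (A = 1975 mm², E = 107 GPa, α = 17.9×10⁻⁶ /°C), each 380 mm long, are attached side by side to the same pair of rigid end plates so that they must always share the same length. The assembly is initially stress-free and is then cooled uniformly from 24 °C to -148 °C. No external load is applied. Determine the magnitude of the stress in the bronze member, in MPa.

σ ≈ 82.9 MPa (tensile)

The bronze has the larger α, so on cooling it would change length more than the steel if both were free. The rigid plates force a common final length, so the bronze is put into tension and the steel into compression, with equal and opposite forces P (no external load).
Compatibility of the two members (thermal + elastic change equal): (α₁ − α₂)ΔT = P·[1/(A₁E₁) + 1/(A₂E₂)].
|α₁ − α₂|·ΔT = 6.8×10⁻⁶ × 172 = 0.00117.
1/(A₁E₁) + 1/(A₂E₂) = 1/(2075×200×10³) + 1/(1975×107×10³) = 7.142×10⁻⁹ N⁻¹.
So P = 0.00117 / 7.142×10⁻⁹ = 163.8 kN.
σ_{bronze} = P/A₂ = 163800/1975 = 82.92 MPa, tensile.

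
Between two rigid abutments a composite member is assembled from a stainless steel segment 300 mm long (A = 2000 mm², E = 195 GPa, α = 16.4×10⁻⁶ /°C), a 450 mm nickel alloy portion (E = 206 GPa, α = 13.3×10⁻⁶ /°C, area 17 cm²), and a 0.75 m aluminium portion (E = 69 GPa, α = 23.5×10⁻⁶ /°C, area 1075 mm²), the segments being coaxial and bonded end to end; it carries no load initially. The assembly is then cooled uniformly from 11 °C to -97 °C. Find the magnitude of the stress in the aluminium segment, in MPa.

Free thermal contraction of the whole bar: Σ αᵢΔT Lᵢ = 16.4×10⁻⁶×108×300 + 13.3×10⁻⁶×108×450 + 23.5×10⁻⁶×108×750 = 3.081 mm.
The walls prevent any net length change, so an axial force P (same in every segment) develops. Compatibility: P · Σ Lᵢ/(AᵢEᵢ) = δ_free.
The series flexibility is Σ Lᵢ/(AᵢEᵢ) = 300/(2000×195×10³) + 450/(1700×206×10³) + 750/(1075×69×10³) = 1.217×10⁻⁵ mm/N.
Hence P = δ_free / Σ(L/AE) = 3.081/1.217×10⁻⁵ = 253.3 kN (tensile).
σ_{aluminium} = P / A = 253300 / 1075 = 235.6 MPa.

σ ≈ 236 MPa (tensile)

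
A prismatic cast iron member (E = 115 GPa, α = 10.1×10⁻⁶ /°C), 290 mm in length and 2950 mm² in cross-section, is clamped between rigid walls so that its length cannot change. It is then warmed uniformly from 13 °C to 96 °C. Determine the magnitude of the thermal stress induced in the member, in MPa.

With length fixed, the mechanical strain must cancel the thermal strain αΔT = 10.1×10⁻⁶ × 83 = 838.3×10⁻⁶.
Hence σ = E·αΔT = 115×10³ × 838.3×10⁻⁶ = 96.4 MPa, compressive.

σ ≈ 96.4 MPa (compressive)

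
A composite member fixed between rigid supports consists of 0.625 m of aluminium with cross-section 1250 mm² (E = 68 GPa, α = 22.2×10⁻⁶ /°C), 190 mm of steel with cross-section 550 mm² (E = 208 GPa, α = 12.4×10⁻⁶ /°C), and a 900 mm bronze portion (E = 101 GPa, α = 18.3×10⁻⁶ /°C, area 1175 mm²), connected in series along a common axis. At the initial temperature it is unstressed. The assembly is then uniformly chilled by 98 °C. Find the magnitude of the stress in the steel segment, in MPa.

With the walls removed the bar would change length by δ_free = Σ αᵢΔT Lᵢ = 22.2×10⁻⁶×98×625 + 12.4×10⁻⁶×98×190 + 18.3×10⁻⁶×98×900 = 3.205 mm.
The walls prevent any net length change, so an axial force P (same in every segment) develops. Compatibility: P · Σ Lᵢ/(AᵢEᵢ) = δ_free.
The series flexibility is Σ Lᵢ/(AᵢEᵢ) = 625/(1250×68×10³) + 190/(550×208×10³) + 900/(1175×101×10³) = 1.66×10⁻⁵ mm/N.
P = 3.205 / 1.66×10⁻⁵ = 193100 N = 193.1 kN, tensile.
σ_{steel} = P / A = 193100 / 550 = 351.1 MPa.

σ ≈ 351 MPa (tensile)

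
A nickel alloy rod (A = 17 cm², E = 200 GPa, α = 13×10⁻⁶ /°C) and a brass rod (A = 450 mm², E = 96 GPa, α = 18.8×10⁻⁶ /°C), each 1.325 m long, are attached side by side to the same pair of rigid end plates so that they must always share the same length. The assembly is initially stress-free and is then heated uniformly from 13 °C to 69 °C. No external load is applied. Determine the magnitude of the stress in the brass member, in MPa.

Both members must finish at the same length. With the larger α, the brass tends to over-expand; the plates restrain it, putting the brass in compression and the nickel alloy in tension. With no external load the two internal forces are equal and opposite, magnitude P.
Equating the net (thermal + elastic) strains gives |α₁ − α₂|·ΔT = P·[1/(A₁E₁) + 1/(A₂E₂)].
|α₁ − α₂|·ΔT = 5.8×10⁻⁶ × 56 = 0.0003248.
1/(A₁E₁) + 1/(A₂E₂) = 1/(1700×200×10³) + 1/(450×96×10³) = 2.609×10⁻⁸ N⁻¹.
So P = 0.0003248 / 2.609×10⁻⁸ = 12.45 kN.
σ_{brass} = P/A₂ = 12450/450 = 27.67 MPa, compressive.

σ ≈ 27.7 MPa (compressive)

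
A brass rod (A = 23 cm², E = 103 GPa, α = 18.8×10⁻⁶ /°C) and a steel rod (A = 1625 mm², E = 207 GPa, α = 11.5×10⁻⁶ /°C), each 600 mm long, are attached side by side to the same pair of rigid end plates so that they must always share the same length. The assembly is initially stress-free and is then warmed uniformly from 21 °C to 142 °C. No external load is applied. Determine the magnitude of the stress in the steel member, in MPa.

σ ≈ 75.6 MPa (tensile)

The brass has the larger α, so on heating it would change length more than the steel if both were free. The rigid plates force a common final length, so the brass is put into compression and the steel into tension, with equal and opposite forces P (no external load).
Setting the final lengths equal and cancelling L: (α₁ − α₂)ΔT = P/(A₁E₁) + P/(A₂E₂).
|α₁ − α₂|·ΔT = 7.3×10⁻⁶ × 121 = 0.0008833.
1/(A₁E₁) + 1/(A₂E₂) = 1/(2300×103×10³) + 1/(1625×207×10³) = 7.194×10⁻⁹ N⁻¹.
P = 0.0008833 / 7.194×10⁻⁹ = 122800 N = 122.8 kN.
σ_{steel} = P/A₂ = 122800/1625 = 75.56 MPa, tensile.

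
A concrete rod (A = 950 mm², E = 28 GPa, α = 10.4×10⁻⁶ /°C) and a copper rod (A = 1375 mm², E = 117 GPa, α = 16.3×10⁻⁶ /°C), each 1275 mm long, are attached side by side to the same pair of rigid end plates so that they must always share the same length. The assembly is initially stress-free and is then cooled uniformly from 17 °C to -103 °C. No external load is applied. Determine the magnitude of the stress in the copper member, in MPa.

σ ≈ 11.8 MPa (tensile)

Both members must finish at the same length. With the larger α, the copper tends to over-contract; the plates restrain it, putting the copper in tension and the concrete in compression. With no external load the two internal forces are equal and opposite, magnitude P.
Compatibility of the two members (thermal + elastic change equal): (α₁ − α₂)ΔT = P·[1/(A₁E₁) + 1/(A₂E₂)].
|α₁ − α₂|·ΔT = 5.9×10⁻⁶ × 120 = 0.000708.
1/(A₁E₁) + 1/(A₂E₂) = 1/(950×28×10³) + 1/(1375×117×10³) = 4.381×10⁻⁸ N⁻¹.
P = 0.000708 / 4.381×10⁻⁸ = 16160 N = 16.16 kN.
σ_{copper} = P/A₂ = 16160/1375 = 11.75 MPa, tensile.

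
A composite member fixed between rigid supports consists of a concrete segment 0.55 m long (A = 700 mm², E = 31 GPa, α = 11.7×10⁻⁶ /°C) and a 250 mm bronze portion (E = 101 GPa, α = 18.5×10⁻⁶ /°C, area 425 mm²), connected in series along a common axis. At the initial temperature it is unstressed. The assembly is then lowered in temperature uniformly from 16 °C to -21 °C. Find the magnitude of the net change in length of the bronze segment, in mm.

Free thermal contraction of the whole bar: Σ αᵢΔT Lᵢ = 11.7×10⁻⁶×37×550 + 18.5×10⁻⁶×37×250 = 0.4092 mm.
Since the ends are fixed, an axial force P builds up, equal in every segment, with P · Σ Lᵢ/(AᵢEᵢ) = δ_free.
The series flexibility is Σ Lᵢ/(AᵢEᵢ) = 550/(700×31×10³) + 250/(425×101×10³) = 3.117×10⁻⁵ mm/N.
So P = 0.4092 / 3.117×10⁻⁵ = 13.13 kN, tensile.
For the bronze segment, free thermal change = 18.5×10⁻⁶×37×250 = 0.1711 mm and elastic change from P = 13130×250/(425×101×10³) = 0.07646 mm; these oppose, so the net change is 0.0947 mm (segment shortens).

|ΔL| ≈ 0.0947 mm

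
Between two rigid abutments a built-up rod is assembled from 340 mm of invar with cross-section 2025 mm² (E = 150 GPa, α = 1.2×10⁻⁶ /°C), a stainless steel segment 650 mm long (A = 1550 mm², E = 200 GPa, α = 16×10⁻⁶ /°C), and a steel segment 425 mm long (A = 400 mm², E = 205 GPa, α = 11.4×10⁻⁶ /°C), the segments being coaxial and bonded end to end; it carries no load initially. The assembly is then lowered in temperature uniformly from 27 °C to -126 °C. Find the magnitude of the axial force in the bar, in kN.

With the walls removed the bar would change length by δ_free = Σ αᵢΔT Lᵢ = 1.2×10⁻⁶×153×340 + 16×10⁻⁶×153×650 + 11.4×10⁻⁶×153×425 = 2.395 mm.
Since the ends are fixed, an axial force P builds up, equal in every segment, with P · Σ Lᵢ/(AᵢEᵢ) = δ_free.
The series flexibility is Σ Lᵢ/(AᵢEᵢ) = 340/(2025×150×10³) + 650/(1550×200×10³) + 425/(400×205×10³) = 8.399×10⁻⁶ mm/N.
So P = 2.395 / 8.399×10⁻⁶ = 285.1 kN, tensile.

P ≈ 285 kN (tensile)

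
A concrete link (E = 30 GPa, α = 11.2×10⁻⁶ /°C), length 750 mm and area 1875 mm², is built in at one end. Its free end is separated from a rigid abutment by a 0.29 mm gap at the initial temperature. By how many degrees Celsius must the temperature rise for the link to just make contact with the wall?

The gap closes when αΔT L = 0.29 mm, since the link is still unstressed at that instant.
ΔT = 0.29 / (11.2×10⁻⁶ × 750) = 34.52 °C.

ΔT ≈ 34.5 °C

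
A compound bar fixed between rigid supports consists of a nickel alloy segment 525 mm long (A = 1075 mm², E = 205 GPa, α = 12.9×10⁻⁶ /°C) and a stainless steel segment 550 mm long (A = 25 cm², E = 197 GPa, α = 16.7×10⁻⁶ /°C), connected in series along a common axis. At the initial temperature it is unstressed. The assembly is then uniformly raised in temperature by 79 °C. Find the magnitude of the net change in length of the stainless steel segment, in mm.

|ΔL| ≈ 0.323 mm

Free thermal expansion of the whole bar: Σ αᵢΔT Lᵢ = 12.9×10⁻⁶×79×525 + 16.7×10⁻⁶×79×550 = 1.261 mm.
The rigid supports impose zero overall length change; the single axial force P common to all segments must satisfy P Σ Lᵢ/(AᵢEᵢ) = δ_free.
Σ Lᵢ/(AᵢEᵢ) = 525/(1075×205×10³) + 550/(2500×197×10³) = 3.499×10⁻⁶ mm/N.
So P = 1.261 / 3.499×10⁻⁶ = 360.3 kN, compressive.
For the stainless steel segment, free thermal change = 16.7×10⁻⁶×79×550 = 0.7256 mm and elastic change from P = 360300×550/(2500×197×10³) = 0.4023 mm; these oppose, so the net change is 0.323 mm (segment lengthens).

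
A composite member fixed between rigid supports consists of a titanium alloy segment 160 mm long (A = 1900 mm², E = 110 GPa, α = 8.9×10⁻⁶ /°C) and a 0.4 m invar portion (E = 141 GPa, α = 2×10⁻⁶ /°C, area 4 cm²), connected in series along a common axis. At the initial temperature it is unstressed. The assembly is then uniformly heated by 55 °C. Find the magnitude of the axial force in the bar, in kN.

P ≈ 15.6 kN (compressive)

Free thermal expansion of the whole bar: Σ αᵢΔT Lᵢ = 8.9×10⁻⁶×55×160 + 2×10⁻⁶×55×400 = 0.1223 mm.
Since the ends are fixed, an axial force P builds up, equal in every segment, with P · Σ Lᵢ/(AᵢEᵢ) = δ_free.
Σ Lᵢ/(AᵢEᵢ) = 160/(1900×110×10³) + 400/(400×141×10³) = 7.858×10⁻⁶ mm/N.
So P = 0.1223 / 7.858×10⁻⁶ = 15.57 kN, compressive.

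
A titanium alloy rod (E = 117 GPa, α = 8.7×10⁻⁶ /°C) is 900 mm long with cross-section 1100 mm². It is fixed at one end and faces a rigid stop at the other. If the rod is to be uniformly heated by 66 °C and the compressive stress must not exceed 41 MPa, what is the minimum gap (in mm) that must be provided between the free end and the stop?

With no wall the rod would lengthen by αΔT L = 8.7×10⁻⁶ × 66 × 900 = 0.5168 mm.
A stress of 41 MPa corresponds to the wall pushing the rod back by σL/E = 41×900/(117×10³) = 0.3154 mm.
The gap must absorb the remainder: g_min = 0.5168 − 0.3154 = 0.2014 mm.

g ≈ 0.201 mm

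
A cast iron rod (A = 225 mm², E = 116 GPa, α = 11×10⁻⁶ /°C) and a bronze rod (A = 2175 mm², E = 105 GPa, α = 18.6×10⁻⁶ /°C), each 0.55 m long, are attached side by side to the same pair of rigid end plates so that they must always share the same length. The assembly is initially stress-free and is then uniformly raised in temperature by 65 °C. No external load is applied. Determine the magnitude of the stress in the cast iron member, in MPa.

Both members must finish at the same length. With the larger α, the bronze tends to over-expand; the plates restrain it, putting the bronze in compression and the cast iron in tension. With no external load the two internal forces are equal and opposite, magnitude P.
Equating the net (thermal + elastic) strains gives |α₁ − α₂|·ΔT = P·[1/(A₁E₁) + 1/(A₂E₂)].
|α₁ − α₂|·ΔT = 7.6×10⁻⁶ × 65 = 0.000494.
1/(A₁E₁) + 1/(A₂E₂) = 1/(225×116×10³) + 1/(2175×105×10³) = 4.269×10⁻⁸ N⁻¹.
P = 0.000494 / 4.269×10⁻⁸ = 11570 N = 11.57 kN.
σ_{cast iron} = P/A₁ = 11570/225 = 51.43 MPa, tensile.

σ ≈ 51.4 MPa (tensile)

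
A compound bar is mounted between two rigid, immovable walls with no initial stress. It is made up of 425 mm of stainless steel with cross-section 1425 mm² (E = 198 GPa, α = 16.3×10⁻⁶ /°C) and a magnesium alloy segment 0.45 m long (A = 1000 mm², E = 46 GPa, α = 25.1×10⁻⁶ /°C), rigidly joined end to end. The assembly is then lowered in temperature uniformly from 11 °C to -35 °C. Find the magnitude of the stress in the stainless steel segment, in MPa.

With the walls removed the bar would change length by δ_free = Σ αᵢΔT Lᵢ = 16.3×10⁻⁶×46×425 + 25.1×10⁻⁶×46×450 = 0.8382 mm.
Since the ends are fixed, an axial force P builds up, equal in every segment, with P · Σ Lᵢ/(AᵢEᵢ) = δ_free.
The series flexibility is Σ Lᵢ/(AᵢEᵢ) = 425/(1425×198×10³) + 450/(1000×46×10³) = 1.129×10⁻⁵ mm/N.
P = 0.8382 / 1.129×10⁻⁵ = 74250 N = 74.25 kN, tensile.
σ_{stainless steel} = P / A = 74250 / 1425 = 52.11 MPa.

σ ≈ 52.1 MPa (tensile)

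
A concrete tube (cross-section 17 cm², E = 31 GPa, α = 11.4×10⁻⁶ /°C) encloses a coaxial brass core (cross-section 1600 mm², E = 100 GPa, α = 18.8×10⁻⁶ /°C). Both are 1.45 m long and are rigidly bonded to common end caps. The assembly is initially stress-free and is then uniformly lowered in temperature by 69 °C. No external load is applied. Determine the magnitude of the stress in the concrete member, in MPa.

Equilibrium of a rigid end plate with no external load gives equal and opposite internal forces ±P in the two members. Since α_{brass} > α_{concrete}, cooling drives the brass into tension and the concrete into compression.
Setting the final lengths equal and cancelling L: (α₁ − α₂)ΔT = P/(A₁E₁) + P/(A₂E₂).
|α₁ − α₂|·ΔT = 7.4×10⁻⁶ × 69 = 0.0005106.
1/(A₁E₁) + 1/(A₂E₂) = 1/(1700×31×10³) + 1/(1600×100×10³) = 2.523×10⁻⁸ N⁻¹.
P = 0.0005106 / 2.523×10⁻⁸ = 20240 N = 20.24 kN.
σ_{concrete} = P/A₁ = 20240/1700 = 11.91 MPa, compressive.

σ ≈ 11.9 MPa (compressive)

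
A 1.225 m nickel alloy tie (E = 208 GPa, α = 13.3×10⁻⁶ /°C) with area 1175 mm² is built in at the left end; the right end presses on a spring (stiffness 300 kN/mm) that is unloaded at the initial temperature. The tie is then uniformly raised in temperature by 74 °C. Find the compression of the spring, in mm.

If the spring were absent the tie would lengthen by αΔT L = 13.3×10⁻⁶ × 74 × 1225 = 1.206 mm.
With a force P in the spring, the elastic change of the tie is PL/(AE) and that of the spring is P/k; compatibility requires their sum to equal δ_free.
So P = δ_free / [L/(AE) + 1/k] = 1.206 / [ 1225/(1175×208×10³) + 1/(300×10³) ].
P = 1.206 / 8.346×10⁻⁶ = 144500 N.
Spring compression = P/k = 144500/(300×10³) = 0.4815 mm.

δ ≈ 0.482 mm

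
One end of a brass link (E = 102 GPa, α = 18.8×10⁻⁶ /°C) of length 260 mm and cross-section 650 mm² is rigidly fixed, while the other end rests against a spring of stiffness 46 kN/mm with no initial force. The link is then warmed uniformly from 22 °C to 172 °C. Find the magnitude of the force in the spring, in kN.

P ≈ 28.6 kN

If the spring were absent the link would lengthen by αΔT L = 18.8×10⁻⁶ × 150 × 260 = 0.7332 mm.
Let P be the compressive force at the spring. The link shortens elastically by PL/(AE) and the spring compresses by P/k; together these equal δ_free.
So P = δ_free / [L/(AE) + 1/k] = 0.7332 / [ 260/(650×102×10³) + 1/(46×10³) ].
P = 0.7332 / 2.566×10⁻⁵ = 28570 N.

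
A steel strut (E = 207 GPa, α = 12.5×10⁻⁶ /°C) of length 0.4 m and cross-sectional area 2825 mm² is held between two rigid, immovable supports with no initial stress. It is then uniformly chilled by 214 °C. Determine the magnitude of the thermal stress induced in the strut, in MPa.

The supports are rigid, so the total axial strain is zero. The restrained thermal strain is ε = αΔT = 12.5×10⁻⁶ × 214 = 2675×10⁻⁶.
Hence σ = E·αΔT = 207×10³ × 2675×10⁻⁶ = 553.7 MPa, tensile.

σ ≈ 554 MPa (tensile)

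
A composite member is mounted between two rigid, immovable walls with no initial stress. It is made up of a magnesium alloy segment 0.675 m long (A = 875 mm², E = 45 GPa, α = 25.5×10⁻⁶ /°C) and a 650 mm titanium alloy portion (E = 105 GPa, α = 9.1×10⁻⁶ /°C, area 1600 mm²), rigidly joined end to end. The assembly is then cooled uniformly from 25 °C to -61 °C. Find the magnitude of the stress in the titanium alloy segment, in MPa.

σ ≈ 59.2 MPa (tensile)

Free thermal contraction of the whole bar: Σ αᵢΔT Lᵢ = 25.5×10⁻⁶×86×675 + 9.1×10⁻⁶×86×650 = 1.989 mm.
The rigid supports impose zero overall length change; the single axial force P common to all segments must satisfy P Σ Lᵢ/(AᵢEᵢ) = δ_free.
Σ Lᵢ/(AᵢEᵢ) = 675/(875×45×10³) + 650/(1600×105×10³) = 2.101×10⁻⁵ mm/N.
So P = 1.989 / 2.101×10⁻⁵ = 94.66 kN, tensile.
σ_{titanium alloy} = P / A = 94660 / 1600 = 59.16 MPa.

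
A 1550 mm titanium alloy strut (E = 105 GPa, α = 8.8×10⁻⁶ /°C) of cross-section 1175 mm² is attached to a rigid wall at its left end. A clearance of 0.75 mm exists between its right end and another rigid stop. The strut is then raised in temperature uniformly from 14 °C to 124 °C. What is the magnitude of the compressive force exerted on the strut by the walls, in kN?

P ≈ 59.7 kN

Free thermal elongation = αΔT L = 8.8×10⁻⁶ × 110 × 1550 = 1.5 mm.
The gap closes (δ_free > 0.75 mm) and the wall then resists a further 1.5 − 0.75 = 0.7504 mm of expansion.
So σ = E(δ_free − g)/L = 105×10³ × 0.7504/1550 = 50.83 MPa.
Force on the wall = σA = 50.83 × 1175 mm² = 59.73 kN.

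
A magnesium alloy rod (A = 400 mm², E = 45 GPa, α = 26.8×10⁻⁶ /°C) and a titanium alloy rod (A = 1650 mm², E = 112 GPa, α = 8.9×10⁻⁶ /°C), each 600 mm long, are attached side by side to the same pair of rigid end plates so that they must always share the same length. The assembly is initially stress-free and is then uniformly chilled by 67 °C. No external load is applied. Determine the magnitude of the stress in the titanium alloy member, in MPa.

σ ≈ 11.9 MPa (compressive)

The magnesium alloy has the larger α, so on cooling it would change length more than the titanium alloy if both were free. The rigid plates force a common final length, so the magnesium alloy is put into tension and the titanium alloy into compression, with equal and opposite forces P (no external load).
Equating the net (thermal + elastic) strains gives |α₁ − α₂|·ΔT = P·[1/(A₁E₁) + 1/(A₂E₂)].
|α₁ − α₂|·ΔT = 17.9×10⁻⁶ × 67 = 0.001199.
1/(A₁E₁) + 1/(A₂E₂) = 1/(400×45×10³) + 1/(1650×112×10³) = 6.097×10⁻⁸ N⁻¹.
So P = 0.001199 / 6.097×10⁻⁸ = 19.67 kN.
σ_{titanium alloy} = P/A₂ = 19670/1650 = 11.92 MPa, compressive.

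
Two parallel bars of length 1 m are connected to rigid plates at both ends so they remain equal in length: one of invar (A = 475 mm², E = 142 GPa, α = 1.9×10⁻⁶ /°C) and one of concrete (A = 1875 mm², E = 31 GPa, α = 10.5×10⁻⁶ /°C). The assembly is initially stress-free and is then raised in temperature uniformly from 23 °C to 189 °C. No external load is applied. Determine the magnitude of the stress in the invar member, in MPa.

The concrete has the larger α, so on heating it would change length more than the invar if both were free. The rigid plates force a common final length, so the concrete is put into compression and the invar into tension, with equal and opposite forces P (no external load).
Compatibility of the two members (thermal + elastic change equal): (α₁ − α₂)ΔT = P·[1/(A₁E₁) + 1/(A₂E₂)].
|α₁ − α₂|·ΔT = 8.6×10⁻⁶ × 166 = 0.001428.
1/(A₁E₁) + 1/(A₂E₂) = 1/(475×142×10³) + 1/(1875×31×10³) = 3.203×10⁻⁸ N⁻¹.
P = 0.001428 / 3.203×10⁻⁸ = 44570 N = 44.57 kN.
σ_{invar} = P/A₁ = 44570/475 = 93.83 MPa, tensile.

σ ≈ 93.8 MPa (tensile)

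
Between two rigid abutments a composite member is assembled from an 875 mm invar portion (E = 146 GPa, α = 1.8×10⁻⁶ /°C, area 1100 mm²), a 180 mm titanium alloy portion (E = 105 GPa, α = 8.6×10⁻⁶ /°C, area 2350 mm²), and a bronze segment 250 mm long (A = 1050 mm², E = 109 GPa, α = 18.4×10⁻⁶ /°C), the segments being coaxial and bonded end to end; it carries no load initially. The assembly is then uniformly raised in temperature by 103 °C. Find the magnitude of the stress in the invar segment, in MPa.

σ ≈ 86.5 MPa (compressive)

If the supports were absent, the total length change would be Σ αᵢΔT Lᵢ = 1.8×10⁻⁶×103×875 + 8.6×10⁻⁶×103×180 + 18.4×10⁻⁶×103×250 = 0.7955 mm.
Since the ends are fixed, an axial force P builds up, equal in every segment, with P · Σ Lᵢ/(AᵢEᵢ) = δ_free.
Σ Lᵢ/(AᵢEᵢ) = 875/(1100×146×10³) + 180/(2350×105×10³) + 250/(1050×109×10³) = 8.362×10⁻⁶ mm/N.
P = 0.7955 / 8.362×10⁻⁶ = 95130 N = 95.13 kN, compressive.
σ_{invar} = P / A = 95130 / 1100 = 86.48 MPa.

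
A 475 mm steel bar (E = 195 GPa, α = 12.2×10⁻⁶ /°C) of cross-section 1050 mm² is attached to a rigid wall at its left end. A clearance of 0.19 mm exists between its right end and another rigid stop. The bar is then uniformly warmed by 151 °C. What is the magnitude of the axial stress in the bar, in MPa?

σ ≈ 281 MPa (compressive)

Free thermal elongation = αΔT L = 12.2×10⁻⁶ × 151 × 475 = 0.875 mm.
This exceeds the 0.19 mm gap, so the wall pushes back. The portion of expansion that must be recovered elastically is δ_free − gap = 0.875 − 0.19 = 0.685 mm.
Compatibility: PL/(AE) = 0.685 mm, so σ = P/A = E × (0.685/475) = 281.2 MPa.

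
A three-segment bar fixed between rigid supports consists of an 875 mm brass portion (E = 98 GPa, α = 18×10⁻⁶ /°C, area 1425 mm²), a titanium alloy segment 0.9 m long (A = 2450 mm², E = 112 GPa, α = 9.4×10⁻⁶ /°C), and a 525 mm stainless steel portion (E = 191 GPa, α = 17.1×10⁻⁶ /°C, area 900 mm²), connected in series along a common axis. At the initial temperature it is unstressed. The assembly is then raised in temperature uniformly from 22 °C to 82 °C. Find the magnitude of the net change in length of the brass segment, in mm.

With the walls removed the bar would change length by δ_free = Σ αᵢΔT Lᵢ = 18×10⁻⁶×60×875 + 9.4×10⁻⁶×60×900 + 17.1×10⁻⁶×60×525 = 1.991 mm.
The walls prevent any net length change, so an axial force P (same in every segment) develops. Compatibility: P · Σ Lᵢ/(AᵢEᵢ) = δ_free.
The series flexibility is Σ Lᵢ/(AᵢEᵢ) = 875/(1425×98×10³) + 900/(2450×112×10³) + 525/(900×191×10³) = 1.26×10⁻⁵ mm/N.
P = 1.991 / 1.26×10⁻⁵ = 158000 N = 158 kN, compressive.
For the brass segment, free thermal change = 18×10⁻⁶×60×875 = 0.945 mm and elastic change from P = 158000×875/(1425×98×10³) = 0.9902 mm; these oppose, so the net change is 0.0452 mm (segment shortens).

|ΔL| ≈ 0.0452 mm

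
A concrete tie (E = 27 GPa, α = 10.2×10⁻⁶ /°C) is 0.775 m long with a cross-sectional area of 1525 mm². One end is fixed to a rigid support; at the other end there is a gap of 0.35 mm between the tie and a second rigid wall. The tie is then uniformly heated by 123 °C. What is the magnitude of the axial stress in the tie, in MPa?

If the wall were absent the tie would grow by αΔT L = 10.2×10⁻⁶ × 123 × 775 = 0.9723 mm.
After closing the 0.35 mm clearance, 0.9723 − 0.35 = 0.6223 mm of expansion remains to be suppressed by the wall.
Compatibility: PL/(AE) = 0.6223 mm, so σ = P/A = E × (0.6223/775) = 21.68 MPa.

σ ≈ 21.7 MPa (compressive)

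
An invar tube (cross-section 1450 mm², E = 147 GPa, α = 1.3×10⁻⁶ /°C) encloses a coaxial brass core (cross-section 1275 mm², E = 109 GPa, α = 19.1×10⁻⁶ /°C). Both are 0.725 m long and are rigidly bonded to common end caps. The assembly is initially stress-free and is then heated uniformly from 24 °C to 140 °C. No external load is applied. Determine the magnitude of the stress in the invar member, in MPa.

The brass has the larger α, so on heating it would change length more than the invar if both were free. The rigid plates force a common final length, so the brass is put into compression and the invar into tension, with equal and opposite forces P (no external load).
Setting the final lengths equal and cancelling L: (α₁ − α₂)ΔT = P/(A₁E₁) + P/(A₂E₂).
|α₁ − α₂|·ΔT = 17.8×10⁻⁶ × 116 = 0.002065.
1/(A₁E₁) + 1/(A₂E₂) = 1/(1450×147×10³) + 1/(1275×109×10³) = 1.189×10⁻⁸ N⁻¹.
So P = 0.002065 / 1.189×10⁻⁸ = 173.7 kN.
σ_{invar} = P/A₁ = 173700/1450 = 119.8 MPa, tensile.

σ ≈ 120 MPa (tensile)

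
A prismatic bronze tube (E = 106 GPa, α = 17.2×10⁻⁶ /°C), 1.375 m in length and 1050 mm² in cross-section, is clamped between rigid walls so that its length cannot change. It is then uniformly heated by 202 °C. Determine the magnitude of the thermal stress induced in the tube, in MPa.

With length fixed, the mechanical strain must cancel the thermal strain αΔT = 17.2×10⁻⁶ × 202 = 3474.4×10⁻⁶.
Hence σ = E·αΔT = 106×10³ × 3474.4×10⁻⁶ = 368.3 MPa, compressive.

σ ≈ 368 MPa (compressive)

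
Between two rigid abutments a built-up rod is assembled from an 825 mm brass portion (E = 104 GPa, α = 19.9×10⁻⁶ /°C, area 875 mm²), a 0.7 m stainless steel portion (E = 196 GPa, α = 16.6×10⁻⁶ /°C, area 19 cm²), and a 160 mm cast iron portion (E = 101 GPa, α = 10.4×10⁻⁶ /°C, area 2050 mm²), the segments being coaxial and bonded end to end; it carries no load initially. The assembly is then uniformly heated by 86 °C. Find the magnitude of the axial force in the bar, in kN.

With the walls removed the bar would change length by δ_free = Σ αᵢΔT Lᵢ = 19.9×10⁻⁶×86×825 + 16.6×10⁻⁶×86×700 + 10.4×10⁻⁶×86×160 = 2.554 mm.
The walls prevent any net length change, so an axial force P (same in every segment) develops. Compatibility: P · Σ Lᵢ/(AᵢEᵢ) = δ_free.
Σ Lᵢ/(AᵢEᵢ) = 825/(875×104×10³) + 700/(1900×196×10³) + 160/(2050×101×10³) = 1.172×10⁻⁵ mm/N.
P = 2.554 / 1.172×10⁻⁵ = 218000 N = 218 kN, compressive.

P ≈ 218 kN (compressive)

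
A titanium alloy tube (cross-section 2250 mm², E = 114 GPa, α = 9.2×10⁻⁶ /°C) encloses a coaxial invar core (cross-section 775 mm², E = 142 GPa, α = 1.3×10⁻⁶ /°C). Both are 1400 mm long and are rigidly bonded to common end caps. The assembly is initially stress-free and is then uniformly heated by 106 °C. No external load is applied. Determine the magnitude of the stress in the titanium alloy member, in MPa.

σ ≈ 28.7 MPa (compressive)

Equilibrium of a rigid end plate with no external load gives equal and opposite internal forces ±P in the two members. Since α_{titanium alloy} > α_{invar}, heating drives the titanium alloy into compression and the invar into tension.
Compatibility of the two members (thermal + elastic change equal): (α₁ − α₂)ΔT = P·[1/(A₁E₁) + 1/(A₂E₂)].
|α₁ − α₂|·ΔT = 7.9×10⁻⁶ × 106 = 0.0008374.
1/(A₁E₁) + 1/(A₂E₂) = 1/(2250×114×10³) + 1/(775×142×10³) = 1.299×10⁻⁸ N⁻¹.
P = 0.0008374 / 1.299×10⁻⁸ = 64490 N = 64.49 kN.
σ_{titanium alloy} = P/A₁ = 64490/2250 = 28.66 MPa, compressive.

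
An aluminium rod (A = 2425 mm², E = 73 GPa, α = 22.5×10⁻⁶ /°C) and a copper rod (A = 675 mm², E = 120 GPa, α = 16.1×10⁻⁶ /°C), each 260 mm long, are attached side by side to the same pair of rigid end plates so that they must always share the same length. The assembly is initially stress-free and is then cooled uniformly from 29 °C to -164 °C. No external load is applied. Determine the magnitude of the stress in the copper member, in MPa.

σ ≈ 102 MPa (compressive)

Equilibrium of a rigid end plate with no external load gives equal and opposite internal forces ±P in the two members. Since α_{aluminium} > α_{copper}, cooling drives the aluminium into tension and the copper into compression.
Setting the final lengths equal and cancelling L: (α₁ − α₂)ΔT = P/(A₁E₁) + P/(A₂E₂).
|α₁ − α₂|·ΔT = 6.4×10⁻⁶ × 193 = 0.001235.
1/(A₁E₁) + 1/(A₂E₂) = 1/(2425×73×10³) + 1/(675×120×10³) = 1.799×10⁻⁸ N⁻¹.
So P = 0.001235 / 1.799×10⁻⁸ = 68.64 kN.
σ_{copper} = P/A₂ = 68640/675 = 101.7 MPa, compressive.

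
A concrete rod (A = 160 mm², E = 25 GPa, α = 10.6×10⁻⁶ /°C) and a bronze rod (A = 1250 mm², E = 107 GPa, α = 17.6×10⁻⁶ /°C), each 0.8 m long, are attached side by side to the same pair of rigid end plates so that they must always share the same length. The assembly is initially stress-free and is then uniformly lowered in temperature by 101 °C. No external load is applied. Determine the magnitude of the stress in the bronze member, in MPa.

The bronze has the larger α, so on cooling it would change length more than the concrete if both were free. The rigid plates force a common final length, so the bronze is put into tension and the concrete into compression, with equal and opposite forces P (no external load).
Compatibility of the two members (thermal + elastic change equal): (α₁ − α₂)ΔT = P·[1/(A₁E₁) + 1/(A₂E₂)].
|α₁ − α₂|·ΔT = 7×10⁻⁶ × 101 = 0.000707.
1/(A₁E₁) + 1/(A₂E₂) = 1/(160×25×10³) + 1/(1250×107×10³) = 2.575×10⁻⁷ N⁻¹.
So P = 0.000707 / 2.575×10⁻⁷ = 2.746 kN.
σ_{bronze} = P/A₂ = 2746/1250 = 2.197 MPa, tensile.

σ ≈ 2.2 MPa (tensile)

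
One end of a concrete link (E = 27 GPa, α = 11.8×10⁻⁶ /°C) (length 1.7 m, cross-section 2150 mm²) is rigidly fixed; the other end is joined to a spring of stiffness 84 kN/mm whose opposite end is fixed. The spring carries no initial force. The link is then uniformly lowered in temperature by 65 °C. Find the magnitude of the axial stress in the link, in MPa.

σ ≈ 14.7 MPa (tensile)

Free thermal contraction: δ_free = αΔT L = 11.8×10⁻⁶ × 65 × 1700 = 1.304 mm.
With a force P in the spring, the elastic change of the link is PL/(AE) and that of the spring is P/k; compatibility requires their sum to equal δ_free.
P [ L/(AE) + 1/k ] = δ_free → P [ 1700/(2150×27×10³) + 1/(84×10³) ] = 1.304.
P = 1.304 / 4.119×10⁻⁵ = 31660 N.
σ = P/A = 31660/2150 = 14.72 MPa.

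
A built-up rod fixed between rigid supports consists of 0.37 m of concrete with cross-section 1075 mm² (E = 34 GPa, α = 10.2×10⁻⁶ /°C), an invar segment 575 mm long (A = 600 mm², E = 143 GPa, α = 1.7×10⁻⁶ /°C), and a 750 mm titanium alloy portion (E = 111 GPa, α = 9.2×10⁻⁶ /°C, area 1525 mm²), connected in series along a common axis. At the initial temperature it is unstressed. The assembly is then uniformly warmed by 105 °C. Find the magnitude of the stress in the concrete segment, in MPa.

Free thermal expansion of the whole bar: Σ αᵢΔT Lᵢ = 10.2×10⁻⁶×105×370 + 1.7×10⁻⁶×105×575 + 9.2×10⁻⁶×105×750 = 1.223 mm.
Since the ends are fixed, an axial force P builds up, equal in every segment, with P · Σ Lᵢ/(AᵢEᵢ) = δ_free.
The series flexibility is Σ Lᵢ/(AᵢEᵢ) = 370/(1075×34×10³) + 575/(600×143×10³) + 750/(1525×111×10³) = 2.126×10⁻⁵ mm/N.
So P = 1.223 / 2.126×10⁻⁵ = 57.56 kN, compressive.
σ_{concrete} = P / A = 57560 / 1075 = 53.54 MPa.

σ ≈ 53.5 MPa (compressive)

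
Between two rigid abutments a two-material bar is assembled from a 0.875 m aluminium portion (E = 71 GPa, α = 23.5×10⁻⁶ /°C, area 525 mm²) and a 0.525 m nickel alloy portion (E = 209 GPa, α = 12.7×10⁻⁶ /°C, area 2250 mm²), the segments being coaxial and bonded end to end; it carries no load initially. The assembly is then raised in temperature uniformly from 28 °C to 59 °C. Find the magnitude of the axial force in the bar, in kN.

P ≈ 34.3 kN (compressive)

If the supports were absent, the total length change would be Σ αᵢΔT Lᵢ = 23.5×10⁻⁶×31×875 + 12.7×10⁻⁶×31×525 = 0.8441 mm.
Since the ends are fixed, an axial force P builds up, equal in every segment, with P · Σ Lᵢ/(AᵢEᵢ) = δ_free.
The series flexibility is Σ Lᵢ/(AᵢEᵢ) = 875/(525×71×10³) + 525/(2250×209×10³) = 2.459×10⁻⁵ mm/N.
So P = 0.8441 / 2.459×10⁻⁵ = 34.33 kN, compressive.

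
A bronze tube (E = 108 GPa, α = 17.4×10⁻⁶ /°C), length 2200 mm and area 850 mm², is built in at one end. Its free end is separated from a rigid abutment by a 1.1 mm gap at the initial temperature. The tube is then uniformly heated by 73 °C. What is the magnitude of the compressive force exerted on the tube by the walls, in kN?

P ≈ 70.7 kN

Free thermal elongation = αΔT L = 17.4×10⁻⁶ × 73 × 2200 = 2.794 mm.
This exceeds the 1.1 mm gap, so the wall pushes back. The portion of expansion that must be recovered elastically is δ_free − gap = 2.794 − 1.1 = 1.694 mm.
So σ = E(δ_free − g)/L = 108×10³ × 1.694/2200 = 83.18 MPa.
P = σA = 83.18 × 850 = 70.7 kN.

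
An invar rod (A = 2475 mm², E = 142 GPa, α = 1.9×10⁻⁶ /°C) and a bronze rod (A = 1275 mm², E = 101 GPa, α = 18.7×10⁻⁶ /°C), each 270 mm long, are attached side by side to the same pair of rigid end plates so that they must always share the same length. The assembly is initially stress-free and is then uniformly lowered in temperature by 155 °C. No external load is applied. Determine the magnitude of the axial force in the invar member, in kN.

The bronze has the larger α, so on cooling it would change length more than the invar if both were free. The rigid plates force a common final length, so the bronze is put into tension and the invar into compression, with equal and opposite forces P (no external load).
Compatibility of the two members (thermal + elastic change equal): (α₁ − α₂)ΔT = P·[1/(A₁E₁) + 1/(A₂E₂)].
|α₁ − α₂|·ΔT = 16.8×10⁻⁶ × 155 = 0.002604.
1/(A₁E₁) + 1/(A₂E₂) = 1/(2475×142×10³) + 1/(1275×101×10³) = 1.061×10⁻⁸ N⁻¹.
P = 0.002604 / 1.061×10⁻⁸ = 245400 N = 245.4 kN.

P ≈ 245 kN (compressive in the invar)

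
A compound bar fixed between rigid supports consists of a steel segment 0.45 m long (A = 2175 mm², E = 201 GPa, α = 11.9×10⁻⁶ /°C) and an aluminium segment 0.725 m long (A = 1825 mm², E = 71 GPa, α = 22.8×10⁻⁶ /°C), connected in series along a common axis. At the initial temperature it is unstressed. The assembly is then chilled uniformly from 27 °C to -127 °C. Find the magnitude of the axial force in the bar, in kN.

P ≈ 509 kN (tensile)

With the walls removed the bar would change length by δ_free = Σ αᵢΔT Lᵢ = 11.9×10⁻⁶×154×450 + 22.8×10⁻⁶×154×725 = 3.37 mm.
The walls prevent any net length change, so an axial force P (same in every segment) develops. Compatibility: P · Σ Lᵢ/(AᵢEᵢ) = δ_free.
The series flexibility is Σ Lᵢ/(AᵢEᵢ) = 450/(2175×201×10³) + 725/(1825×71×10³) = 6.625×10⁻⁶ mm/N.
Hence P = δ_free / Σ(L/AE) = 3.37/6.625×10⁻⁶ = 508.8 kN (tensile).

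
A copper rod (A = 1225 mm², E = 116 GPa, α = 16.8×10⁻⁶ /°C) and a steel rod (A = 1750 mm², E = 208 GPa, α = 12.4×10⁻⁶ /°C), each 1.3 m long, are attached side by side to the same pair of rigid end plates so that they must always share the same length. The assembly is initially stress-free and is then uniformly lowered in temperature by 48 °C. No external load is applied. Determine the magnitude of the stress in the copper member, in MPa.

σ ≈ 17.6 MPa (tensile)

Equilibrium of a rigid end plate with no external load gives equal and opposite internal forces ±P in the two members. Since α_{copper} > α_{steel}, cooling drives the copper into tension and the steel into compression.
Equating the net (thermal + elastic) strains gives |α₁ − α₂|·ΔT = P·[1/(A₁E₁) + 1/(A₂E₂)].
|α₁ − α₂|·ΔT = 4.4×10⁻⁶ × 48 = 0.0002112.
1/(A₁E₁) + 1/(A₂E₂) = 1/(1225×116×10³) + 1/(1750×208×10³) = 9.785×10⁻⁹ N⁻¹.
So P = 0.0002112 / 9.785×10⁻⁹ = 21.59 kN.
σ_{copper} = P/A₁ = 21590/1225 = 17.62 MPa, tensile.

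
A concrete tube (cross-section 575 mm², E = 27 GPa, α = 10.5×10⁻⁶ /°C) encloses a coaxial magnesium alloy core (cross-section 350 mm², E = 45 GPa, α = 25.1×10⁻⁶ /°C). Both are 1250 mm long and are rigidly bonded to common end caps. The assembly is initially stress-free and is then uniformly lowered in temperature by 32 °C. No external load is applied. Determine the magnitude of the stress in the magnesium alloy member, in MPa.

Both members must finish at the same length. With the larger α, the magnesium alloy tends to over-contract; the plates restrain it, putting the magnesium alloy in tension and the concrete in compression. With no external load the two internal forces are equal and opposite, magnitude P.
Setting the final lengths equal and cancelling L: (α₁ − α₂)ΔT = P/(A₁E₁) + P/(A₂E₂).
|α₁ − α₂|·ΔT = 14.6×10⁻⁶ × 32 = 0.0004672.
1/(A₁E₁) + 1/(A₂E₂) = 1/(575×27×10³) + 1/(350×45×10³) = 1.279×10⁻⁷ N⁻¹.
So P = 0.0004672 / 1.279×10⁻⁷ = 3.653 kN.
σ_{magnesium alloy} = P/A₂ = 3653/350 = 10.44 MPa, tensile.

σ ≈ 10.4 MPa (tensile)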